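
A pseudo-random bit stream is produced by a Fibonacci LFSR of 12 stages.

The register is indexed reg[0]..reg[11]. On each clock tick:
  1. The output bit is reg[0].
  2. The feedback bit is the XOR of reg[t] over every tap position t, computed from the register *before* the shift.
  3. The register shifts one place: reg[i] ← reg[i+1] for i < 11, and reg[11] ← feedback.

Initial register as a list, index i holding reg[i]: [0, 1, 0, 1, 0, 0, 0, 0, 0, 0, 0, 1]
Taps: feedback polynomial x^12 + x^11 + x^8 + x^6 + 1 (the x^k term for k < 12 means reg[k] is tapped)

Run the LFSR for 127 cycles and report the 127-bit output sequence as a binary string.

step | reg (before) | out | fb
   0 | 010100000001 | 0 | 1
   1 | 101000000011 | 1 | 0
   2 | 010000000110 | 0 | 0
   3 | 100000001100 | 1 | 0
   4 | 000000011000 | 0 | 1
   5 | 000000110001 | 0 | 0
   6 | 000001100010 | 0 | 1
   7 | 000011000101 | 0 | 1
   8 | 000110001011 | 0 | 0
   9 | 001100010110 | 0 | 0
  10 | 011000101100 | 0 | 0
  11 | 110001011000 | 1 | 0
  12 | 100010110000 | 1 | 0
  13 | 000101100000 | 0 | 1
  14 | 001011000001 | 0 | 1
  15 | 010110000011 | 0 | 1
  16 | 101100000111 | 1 | 0
  17 | 011000001110 | 0 | 1
  18 | 110000011101 | 1 | 1
  19 | 100000111011 | 1 | 0
  20 | 000001110110 | 0 | 1
  21 | 000011101101 | 0 | 1
  22 | 000111011011 | 0 | 0
  23 | 001110110110 | 0 | 1
  24 | 011101101101 | 0 | 1
  25 | 111011011011 | 1 | 1
  26 | 110110110111 | 1 | 1
  27 | 101101101111 | 1 | 0
  28 | 011011011110 | 0 | 1
  29 | 110110111101 | 1 | 0
  30 | 101101111010 | 1 | 1
  31 | 011011110101 | 0 | 0
  32 | 110111101010 | 1 | 1
  33 | 101111010101 | 1 | 0
  34 | 011110101010 | 0 | 0
  35 | 111101010100 | 1 | 1
  36 | 111010101001 | 1 | 0
  37 | 110101010010 | 1 | 1
  38 | 101010100101 | 1 | 1
  39 | 010101001011 | 0 | 0
  40 | 101010010110 | 1 | 1
  41 | 010100101101 | 0 | 1
  42 | 101001011011 | 1 | 1
  43 | 010010110111 | 0 | 0
  44 | 100101101110 | 1 | 1
  45 | 001011011101 | 0 | 0
  46 | 010110111010 | 0 | 0
  47 | 101101110100 | 1 | 0
  48 | 011011101000 | 0 | 0
  49 | 110111010000 | 1 | 1
  50 | 101110100001 | 1 | 1
  51 | 011101000011 | 0 | 1
  52 | 111010000111 | 1 | 0
  53 | 110100001110 | 1 | 0
  54 | 101000011100 | 1 | 0
  55 | 010000111000 | 0 | 0
  56 | 100001110000 | 1 | 0
  57 | 000011100000 | 0 | 1
  58 | 000111000001 | 0 | 1
  59 | 001110000011 | 0 | 1
  60 | 011100000111 | 0 | 1
  61 | 111000001111 | 1 | 1
  62 | 110000011111 | 1 | 1
  63 | 100000111111 | 1 | 0
  64 | 000001111110 | 0 | 0
  65 | 000011111100 | 0 | 0
  66 | 000111111000 | 0 | 0
  67 | 001111110000 | 0 | 1
  68 | 011111100001 | 0 | 0
  69 | 111111000010 | 1 | 1
  70 | 111110000101 | 1 | 0
  71 | 111100001010 | 1 | 0
  72 | 111000010100 | 1 | 1
  73 | 110000101001 | 1 | 0
  74 | 100001010010 | 1 | 1
  75 | 000010100101 | 0 | 0
  76 | 000101001010 | 0 | 1
  77 | 001010010101 | 0 | 1
  78 | 010100101011 | 0 | 1
  79 | 101001010111 | 1 | 0
  80 | 010010101110 | 0 | 0
  81 | 100101011100 | 1 | 0
  82 | 001010111000 | 0 | 0
  83 | 010101110000 | 0 | 1
  84 | 101011100001 | 1 | 1
  85 | 010111000011 | 0 | 1
  86 | 101110000111 | 1 | 0
  87 | 011100001110 | 0 | 1
  88 | 111000011101 | 1 | 1
  89 | 110000111011 | 1 | 0
  90 | 100001110110 | 1 | 0
  91 | 000011101100 | 0 | 0
  92 | 000111011000 | 0 | 1
  93 | 001110110001 | 0 | 0
  94 | 011101100010 | 0 | 1
  95 | 111011000101 | 1 | 0
  96 | 110110001010 | 1 | 0
  97 | 101100010100 | 1 | 1
  98 | 011000101001 | 0 | 1
  99 | 110001010011 | 1 | 0
 100 | 100010100110 | 1 | 0
 101 | 000101001100 | 0 | 1
 102 | 001010011001 | 0 | 0
 103 | 010100110010 | 0 | 1
 104 | 101001100101 | 1 | 1
 105 | 010011001011 | 0 | 0
 106 | 100110010110 | 1 | 1
 107 | 001100101101 | 0 | 1
 108 | 011001011011 | 0 | 0
 109 | 110010110110 | 1 | 0
 110 | 100101101100 | 1 | 1
 111 | 001011011001 | 0 | 0
 112 | 010110110010 | 0 | 1
 113 | 101101100101 | 1 | 1
 114 | 011011001011 | 0 | 0
 115 | 110110010110 | 1 | 1
 116 | 101100101101 | 1 | 0
 117 | 011001011010 | 0 | 1
 118 | 110010110101 | 1 | 1
 119 | 100101101011 | 1 | 0
 120 | 001011010110 | 0 | 0
 121 | 010110101100 | 0 | 0
 122 | 101101011000 | 1 | 0
 123 | 011010110000 | 0 | 1
 124 | 110101100001 | 1 | 1
 125 | 101011000011 | 1 | 0
 126 | 010110000110 | 0 | 0

0101000000011000101100000111011011011110101010010110111010000111000001111110000101001010111000011101100010100110010110110010110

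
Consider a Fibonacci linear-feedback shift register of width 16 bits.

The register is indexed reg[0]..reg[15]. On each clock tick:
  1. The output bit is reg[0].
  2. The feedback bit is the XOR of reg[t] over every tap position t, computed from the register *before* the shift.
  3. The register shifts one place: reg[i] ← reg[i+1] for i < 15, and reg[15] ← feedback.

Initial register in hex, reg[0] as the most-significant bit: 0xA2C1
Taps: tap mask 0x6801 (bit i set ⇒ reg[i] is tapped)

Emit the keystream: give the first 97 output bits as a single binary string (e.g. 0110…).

1010001011000001111010100100100010011011001110000100000101001001011110110011100111110111100100111

tick  register→output (feedback)
  0  1010001011000001→1 (1)
  1  0100010110000011→0 (1)
  2  1000101100000111→1 (1)
  3  0001011000001111→0 (0)
  4  0010110000011110→0 (1)
  5  0101100000111101→0 (0)
  6  1011000001111010→1 (1)
  7  0110000011110101→0 (0)
  8  1100000111101010→1 (0)
  9  1000001111010100→1 (1)
 10  0000011110101001→0 (0)
 11  0000111101010010→0 (0)
 12  0001111010100100→0 (1)
 13  0011110101001001→0 (0)
 14  0111101010010010→0 (0)
 15  1111010100100100→1 (0)
 16  1110101001001000→1 (1)
 17  1101010010010001→1 (0)
 18  1010100100100010→1 (0)
 19  0101001001000100→0 (1)
 20  1010010010001001→1 (1)
 21  0100100100010011→0 (0)
 22  1001001000100110→1 (1)
 23  0010010001001101→0 (1)
 24  0100100010011011→0 (0)
 25  1001000100110110→1 (0)
 26  0010001001101100→0 (1)
 27  0100010011011001→0 (1)
 28  1000100110110011→1 (1)
 29  0001001101100111→0 (0)
 30  0010011011001110→0 (0)
 31  0100110110011100→0 (0)
 32  1001101100111000→1 (0)
 33  0011011001110000→0 (1)
 34  0110110011100001→0 (0)
 35  1101100111000010→1 (0)
 36  1011001110000100→1 (0)
 37  0110011100001000→0 (0)
 38  1100111000010000→1 (0)
 39  1001110000100000→1 (1)
 40  0011100001000001→0 (0)
 41  0111000010000010→0 (1)
 42  1110000100000101→1 (0)
 43  1100001000001010→1 (0)
 44  1000010000010100→1 (1)
 45  0000100000101001→0 (0)
 46  0001000001010010→0 (0)
 47  0010000010100100→0 (1)
 48  0100000101001001→0 (0)
 49  1000001010010010→1 (1)
 50  0000010100100101→0 (1)
 51  0000101001001011→0 (1)
 52  0001010010010111→0 (1)
 53  0010100100101111→0 (0)
 54  0101001001011110→0 (1)
 55  1010010010111101→1 (1)
 56  0100100101111011→0 (0)
 57  1001001011110110→1 (0)
 58  0010010111101100→0 (1)
 59  0100101111011001→0 (1)
 60  1001011110110011→1 (1)
 61  0010111101100111→0 (0)
 62  0101111011001110→0 (0)
 63  1011110110011100→1 (1)
 64  0111101100111001→0 (1)
 65  1111011001110011→1 (1)
 66  1110110011100111→1 (1)
 67  1101100111001111→1 (1)
 68  1011001110011111→1 (0)
 69  0110011100111110→0 (1)
 70  1100111001111101→1 (1)
 71  1001110011111011→1 (1)
 72  0011100111110111→0 (1)
 73  0111001111101111→0 (0)
 74  1110011111011110→1 (0)
 75  1100111110111100→1 (1)
 76  1001111101111001→1 (0)
 77  0011111011110010→0 (0)
 78  0111110111100100→0 (1)
 79  1111101111001001→1 (1)
 80  1111011110010011→1 (1)
 81  1110111100100111→1 (1)
 82  1101111001001111→1 (1)
 83  1011110010011111→1 (0)
 84  0111100100111110→0 (1)
 85  1111001001111101→1 (1)
 86  1110010011111011→1 (1)
 87  1100100111110111→1 (0)
 88  1001001111101110→1 (1)
 89  0010011111011101→0 (0)
 90  0100111110111010→0 (0)
 91  1001111101110100→1 (1)
 92  0011111011101001→0 (0)
 93  0111110111010010→0 (0)
 94  1111101110100100→1 (0)
 95  1111011101001000→1 (1)
 96  1110111010010001→1 (0)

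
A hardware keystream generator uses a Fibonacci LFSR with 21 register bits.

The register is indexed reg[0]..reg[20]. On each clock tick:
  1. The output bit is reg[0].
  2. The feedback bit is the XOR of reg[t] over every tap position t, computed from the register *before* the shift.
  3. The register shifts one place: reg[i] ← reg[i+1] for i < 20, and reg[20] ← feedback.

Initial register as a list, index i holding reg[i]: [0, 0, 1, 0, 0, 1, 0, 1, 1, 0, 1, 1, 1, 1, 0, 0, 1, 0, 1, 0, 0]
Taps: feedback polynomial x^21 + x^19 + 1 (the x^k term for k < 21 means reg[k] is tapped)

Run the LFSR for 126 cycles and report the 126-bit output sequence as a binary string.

001001011011110010100001011100011000010000001001111100000010101011110011010101000100011000011101110101111100000011011000100110

k : reg_k → out_k, fb_k
0: 001001011011110010100 → 0, fb=0
1: 010010110111100101000 → 0, fb=0
2: 100101101111001010000 → 1, fb=1
3: 001011011110010100001 → 0, fb=0
4: 010110111100101000010 → 0, fb=1
5: 101101111001010000101 → 1, fb=1
6: 011011110010100001011 → 0, fb=1
7: 110111100101000010111 → 1, fb=0
8: 101111001010000101110 → 1, fb=0
9: 011110010100001011100 → 0, fb=0
10: 111100101000010111000 → 1, fb=1
11: 111001010000101110001 → 1, fb=1
12: 110010100001011100011 → 1, fb=0
13: 100101000010111000110 → 1, fb=0
14: 001010000101110001100 → 0, fb=0
15: 010100001011100011000 → 0, fb=0
16: 101000010111000110000 → 1, fb=1
17: 010000101110001100001 → 0, fb=0
18: 100001011100011000010 → 1, fb=0
19: 000010111000110000100 → 0, fb=0
20: 000101110001100001000 → 0, fb=0
21: 001011100011000010000 → 0, fb=0
22: 010111000110000100000 → 0, fb=0
23: 101110001100001000000 → 1, fb=1
24: 011100011000010000001 → 0, fb=0
25: 111000110000100000010 → 1, fb=0
26: 110001100001000000100 → 1, fb=1
27: 100011000010000001001 → 1, fb=1
28: 000110000100000010011 → 0, fb=1
29: 001100001000000100111 → 0, fb=1
30: 011000010000001001111 → 0, fb=1
31: 110000100000010011111 → 1, fb=0
32: 100001000000100111110 → 1, fb=0
33: 000010000001001111100 → 0, fb=0
34: 000100000010011111000 → 0, fb=0
35: 001000000100111110000 → 0, fb=0
36: 010000001001111100000 → 0, fb=0
37: 100000010011111000000 → 1, fb=1
38: 000000100111110000001 → 0, fb=0
39: 000001001111100000010 → 0, fb=1
40: 000010011111000000101 → 0, fb=0
41: 000100111110000001010 → 0, fb=1
42: 001001111100000010101 → 0, fb=0
43: 010011111000000101010 → 0, fb=1
44: 100111110000001010101 → 1, fb=1
45: 001111100000010101011 → 0, fb=1
46: 011111000000101010111 → 0, fb=1
47: 111110000001010101111 → 1, fb=0
48: 111100000010101011110 → 1, fb=0
49: 111000000101010111100 → 1, fb=1
50: 110000001010101111001 → 1, fb=1
51: 100000010101011110011 → 1, fb=0
52: 000000101010111100110 → 0, fb=1
53: 000001010101111001101 → 0, fb=0
54: 000010101011110011010 → 0, fb=1
55: 000101010111100110101 → 0, fb=0
56: 001010101111001101010 → 0, fb=1
57: 010101011110011010101 → 0, fb=0
58: 101010111100110101010 → 1, fb=0
59: 010101111001101010100 → 0, fb=0
60: 101011110011010101000 → 1, fb=1
61: 010111100110101010001 → 0, fb=0
62: 101111001101010100010 → 1, fb=0
63: 011110011010101000100 → 0, fb=0
64: 111100110101010001000 → 1, fb=1
65: 111001101010100010001 → 1, fb=1
66: 110011010101000100011 → 1, fb=0
67: 100110101010001000110 → 1, fb=0
68: 001101010100010001100 → 0, fb=0
69: 011010101000100011000 → 0, fb=0
70: 110101010001000110000 → 1, fb=1
71: 101010100010001100001 → 1, fb=1
72: 010101000100011000011 → 0, fb=1
73: 101010001000110000111 → 1, fb=0
74: 010100010001100001110 → 0, fb=1
75: 101000100011000011101 → 1, fb=1
76: 010001000110000111011 → 0, fb=1
77: 100010001100001110111 → 1, fb=0
78: 000100011000011101110 → 0, fb=1
79: 001000110000111011101 → 0, fb=0
80: 010001100001110111010 → 0, fb=1
81: 100011000011101110101 → 1, fb=1
82: 000110000111011101011 → 0, fb=1
83: 001100001110111010111 → 0, fb=1
84: 011000011101110101111 → 0, fb=1
85: 110000111011101011111 → 1, fb=0
86: 100001110111010111110 → 1, fb=0
87: 000011101110101111100 → 0, fb=0
88: 000111011101011111000 → 0, fb=0
89: 001110111010111110000 → 0, fb=0
90: 011101110101111100000 → 0, fb=0
91: 111011101011111000000 → 1, fb=1
92: 110111010111110000001 → 1, fb=1
93: 101110101111100000011 → 1, fb=0
94: 011101011111000000110 → 0, fb=1
95: 111010111110000001101 → 1, fb=1
96: 110101111100000011011 → 1, fb=0
97: 101011111000000110110 → 1, fb=0
98: 010111110000001101100 → 0, fb=0
99: 101111100000011011000 → 1, fb=1
100: 011111000000110110001 → 0, fb=0
101: 111110000001101100010 → 1, fb=0
102: 111100000011011000100 → 1, fb=1
103: 111000000110110001001 → 1, fb=1
104: 110000001101100010011 → 1, fb=0
105: 100000011011000100110 → 1, fb=0
106: 000000110110001001100 → 0, fb=0
107: 000001101100010011000 → 0, fb=0
108: 000011011000100110000 → 0, fb=0
109: 000110110001001100000 → 0, fb=0
110: 001101100010011000000 → 0, fb=0
111: 011011000100110000000 → 0, fb=0
112: 110110001001100000000 → 1, fb=1
113: 101100010011000000001 → 1, fb=1
114: 011000100110000000011 → 0, fb=1
115: 110001001100000000111 → 1, fb=0
116: 100010011000000001110 → 1, fb=0
117: 000100110000000011100 → 0, fb=0
118: 001001100000000111000 → 0, fb=0
119: 010011000000001110000 → 0, fb=0
120: 100110000000011100000 → 1, fb=1
121: 001100000000111000001 → 0, fb=0
122: 011000000001110000010 → 0, fb=1
123: 110000000011100000101 → 1, fb=1
124: 100000000111000001011 → 1, fb=0
125: 000000001110000010110 → 0, fb=1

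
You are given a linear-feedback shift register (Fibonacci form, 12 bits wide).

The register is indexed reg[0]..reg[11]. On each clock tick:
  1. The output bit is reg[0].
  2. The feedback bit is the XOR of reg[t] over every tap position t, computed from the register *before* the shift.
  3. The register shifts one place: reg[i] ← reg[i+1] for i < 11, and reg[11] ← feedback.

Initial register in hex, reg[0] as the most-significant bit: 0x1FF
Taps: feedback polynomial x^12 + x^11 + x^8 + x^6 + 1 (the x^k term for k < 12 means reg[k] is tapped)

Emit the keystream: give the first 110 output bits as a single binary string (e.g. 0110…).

00011111111111101011010001010101100011010010101101110000010111010011110010110011110100011011111111101100111111

step | reg (before) | out | fb
   0 | 000111111111 | 0 | 1
   1 | 001111111111 | 0 | 1
   2 | 011111111111 | 0 | 1
   3 | 111111111111 | 1 | 0
   4 | 111111111110 | 1 | 1
   5 | 111111111101 | 1 | 0
   6 | 111111111010 | 1 | 1
   7 | 111111110101 | 1 | 1
   8 | 111111101011 | 1 | 0
   9 | 111111010110 | 1 | 1
  10 | 111110101101 | 1 | 0
  11 | 111101011010 | 1 | 0
  12 | 111010110100 | 1 | 0
  13 | 110101101000 | 1 | 1
  14 | 101011010001 | 1 | 0
  15 | 010110100010 | 0 | 1
  16 | 101101000101 | 1 | 0
  17 | 011010001010 | 0 | 1
  18 | 110100010101 | 1 | 0
  19 | 101000101010 | 1 | 1
  20 | 010001010101 | 0 | 1
  21 | 100010101011 | 1 | 0
  22 | 000101010110 | 0 | 0
  23 | 001010101100 | 0 | 0
  24 | 010101011000 | 0 | 1
  25 | 101010110001 | 1 | 1
  26 | 010101100011 | 0 | 0
  27 | 101011000110 | 1 | 1
  28 | 010110001101 | 0 | 0
  29 | 101100011010 | 1 | 0
  30 | 011000110100 | 0 | 1
  31 | 110001101001 | 1 | 0
  32 | 100011010010 | 1 | 1
  33 | 000110100101 | 0 | 0
  34 | 001101001010 | 0 | 1
  35 | 011010010101 | 0 | 1
  36 | 110100101011 | 1 | 0
  37 | 101001010110 | 1 | 1
  38 | 010010101101 | 0 | 1
  39 | 100101011011 | 1 | 1
  40 | 001010110111 | 0 | 0
  41 | 010101101110 | 0 | 0
  42 | 101011011100 | 1 | 0
  43 | 010110111000 | 0 | 0
  44 | 101101110000 | 1 | 0
  45 | 011011100000 | 0 | 1
  46 | 110111000001 | 1 | 0
  47 | 101110000010 | 1 | 1
  48 | 011100000101 | 0 | 1
  49 | 111000001011 | 1 | 1
  50 | 110000010111 | 1 | 0
  51 | 100000101110 | 1 | 1
  52 | 000001011101 | 0 | 0
  53 | 000010111010 | 0 | 0
  54 | 000101110100 | 0 | 1
  55 | 001011101001 | 0 | 1
  56 | 010111010011 | 0 | 1
  57 | 101110100111 | 1 | 1
  58 | 011101001111 | 0 | 0
  59 | 111010011110 | 1 | 0
  60 | 110100111100 | 1 | 1
  61 | 101001111001 | 1 | 0
  62 | 010011110010 | 0 | 1
  63 | 100111100101 | 1 | 1
  64 | 001111001011 | 0 | 0
  65 | 011110010110 | 0 | 0
  66 | 111100101100 | 1 | 1
  67 | 111001011001 | 1 | 1
  68 | 110010110011 | 1 | 1
  69 | 100101100111 | 1 | 1
  70 | 001011001111 | 0 | 0
  71 | 010110011110 | 0 | 1
  72 | 101100111101 | 1 | 0
  73 | 011001111010 | 0 | 0
  74 | 110011110100 | 1 | 0
  75 | 100111101000 | 1 | 1
  76 | 001111010001 | 0 | 1
  77 | 011110100011 | 0 | 0
  78 | 111101000110 | 1 | 1
  79 | 111010001101 | 1 | 1
  80 | 110100011011 | 1 | 1
  81 | 101000110111 | 1 | 1
  82 | 010001101111 | 0 | 1
  83 | 100011011111 | 1 | 1
  84 | 000110111111 | 0 | 1
  85 | 001101111111 | 0 | 1
  86 | 011011111111 | 0 | 1
  87 | 110111111111 | 1 | 0
  88 | 101111111110 | 1 | 1
  89 | 011111111101 | 0 | 1
  90 | 111111111011 | 1 | 0
  91 | 111111110110 | 1 | 0
  92 | 111111101100 | 1 | 1
  93 | 111111011001 | 1 | 1
  94 | 111110110011 | 1 | 1
  95 | 111101100111 | 1 | 1
  96 | 111011001111 | 1 | 1
  97 | 110110011111 | 1 | 1
  98 | 101100111111 | 1 | 0
  99 | 011001111110 | 0 | 0
 100 | 110011111100 | 1 | 1
 101 | 100111111001 | 1 | 0
 102 | 001111110010 | 0 | 1
 103 | 011111100101 | 0 | 0
 104 | 111111001010 | 1 | 0
 105 | 111110010100 | 1 | 1
 106 | 111100101001 | 1 | 0
 107 | 111001010010 | 1 | 1
 108 | 110010100101 | 1 | 1
 109 | 100101001011 | 1 | 1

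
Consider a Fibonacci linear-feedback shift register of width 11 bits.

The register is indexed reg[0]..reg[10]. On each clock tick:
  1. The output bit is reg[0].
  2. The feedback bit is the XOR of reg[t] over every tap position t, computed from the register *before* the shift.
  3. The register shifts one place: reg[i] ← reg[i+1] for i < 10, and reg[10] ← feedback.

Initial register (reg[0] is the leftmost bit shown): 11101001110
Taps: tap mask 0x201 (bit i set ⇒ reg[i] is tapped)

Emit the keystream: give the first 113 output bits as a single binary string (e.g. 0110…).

11101001110011101001111001000011000010101101010001001000101000010100010101110101110110001001110000010110000000100

k : reg_k → out_k, fb_k
0: 11101001110 → 1, fb=0
1: 11010011100 → 1, fb=1
2: 10100111001 → 1, fb=1
3: 01001110011 → 0, fb=1
4: 10011100111 → 1, fb=0
5: 00111001110 → 0, fb=1
6: 01110011101 → 0, fb=0
7: 11100111010 → 1, fb=0
8: 11001110100 → 1, fb=1
9: 10011101001 → 1, fb=1
10: 00111010011 → 0, fb=1
11: 01110100111 → 0, fb=1
12: 11101001111 → 1, fb=0
13: 11010011110 → 1, fb=0
14: 10100111100 → 1, fb=1
15: 01001111001 → 0, fb=0
16: 10011110010 → 1, fb=0
17: 00111100100 → 0, fb=0
18: 01111001000 → 0, fb=0
19: 11110010000 → 1, fb=1
20: 11100100001 → 1, fb=1
21: 11001000011 → 1, fb=0
22: 10010000110 → 1, fb=0
23: 00100001100 → 0, fb=0
24: 01000011000 → 0, fb=0
25: 10000110000 → 1, fb=1
26: 00001100001 → 0, fb=0
27: 00011000010 → 0, fb=1
28: 00110000101 → 0, fb=0
29: 01100001010 → 0, fb=1
30: 11000010101 → 1, fb=1
31: 10000101011 → 1, fb=0
32: 00001010110 → 0, fb=1
33: 00010101101 → 0, fb=0
34: 00101011010 → 0, fb=1
35: 01010110101 → 0, fb=0
36: 10101101010 → 1, fb=0
37: 01011010100 → 0, fb=0
38: 10110101000 → 1, fb=1
39: 01101010001 → 0, fb=0
40: 11010100010 → 1, fb=0
41: 10101000100 → 1, fb=1
42: 01010001001 → 0, fb=0
43: 10100010010 → 1, fb=0
44: 01000100100 → 0, fb=0
45: 10001001000 → 1, fb=1
46: 00010010001 → 0, fb=0
47: 00100100010 → 0, fb=1
48: 01001000101 → 0, fb=0
49: 10010001010 → 1, fb=0
50: 00100010100 → 0, fb=0
51: 01000101000 → 0, fb=0
52: 10001010000 → 1, fb=1
53: 00010100001 → 0, fb=0
54: 00101000010 → 0, fb=1
55: 01010000101 → 0, fb=0
56: 10100001010 → 1, fb=0
57: 01000010100 → 0, fb=0
58: 10000101000 → 1, fb=1
59: 00001010001 → 0, fb=0
60: 00010100010 → 0, fb=1
61: 00101000101 → 0, fb=0
62: 01010001010 → 0, fb=1
63: 10100010101 → 1, fb=1
64: 01000101011 → 0, fb=1
65: 10001010111 → 1, fb=0
66: 00010101110 → 0, fb=1
67: 00101011101 → 0, fb=0
68: 01010111010 → 0, fb=1
69: 10101110101 → 1, fb=1
70: 01011101011 → 0, fb=1
71: 10111010111 → 1, fb=0
72: 01110101110 → 0, fb=1
73: 11101011101 → 1, fb=1
74: 11010111011 → 1, fb=0
75: 10101110110 → 1, fb=0
76: 01011101100 → 0, fb=0
77: 10111011000 → 1, fb=1
78: 01110110001 → 0, fb=0
79: 11101100010 → 1, fb=0
80: 11011000100 → 1, fb=1
81: 10110001001 → 1, fb=1
82: 01100010011 → 0, fb=1
83: 11000100111 → 1, fb=0
84: 10001001110 → 1, fb=0
85: 00010011100 → 0, fb=0
86: 00100111000 → 0, fb=0
87: 01001110000 → 0, fb=0
88: 10011100000 → 1, fb=1
89: 00111000001 → 0, fb=0
90: 01110000010 → 0, fb=1
91: 11100000101 → 1, fb=1
92: 11000001011 → 1, fb=0
93: 10000010110 → 1, fb=0
94: 00000101100 → 0, fb=0
95: 00001011000 → 0, fb=0
96: 00010110000 → 0, fb=0
97: 00101100000 → 0, fb=0
98: 01011000000 → 0, fb=0
99: 10110000000 → 1, fb=1
100: 01100000001 → 0, fb=0
101: 11000000010 → 1, fb=0
102: 10000000100 → 1, fb=1
103: 00000001001 → 0, fb=0
104: 00000010010 → 0, fb=1
105: 00000100101 → 0, fb=0
106: 00001001010 → 0, fb=1
107: 00010010101 → 0, fb=0
108: 00100101010 → 0, fb=1
109: 01001010101 → 0, fb=0
110: 10010101010 → 1, fb=0
111: 00101010100 → 0, fb=0
112: 01010101000 → 0, fb=0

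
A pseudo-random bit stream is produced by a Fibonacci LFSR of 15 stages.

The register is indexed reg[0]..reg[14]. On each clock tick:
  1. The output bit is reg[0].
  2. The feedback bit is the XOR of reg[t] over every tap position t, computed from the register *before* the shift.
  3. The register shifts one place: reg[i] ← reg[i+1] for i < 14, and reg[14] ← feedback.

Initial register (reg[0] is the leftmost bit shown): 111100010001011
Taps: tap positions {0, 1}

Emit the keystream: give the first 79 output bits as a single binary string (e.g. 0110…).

step | reg (before) | out | fb
   0 | 111100010001011 | 1 | 0
   1 | 111000100010110 | 1 | 0
   2 | 110001000101100 | 1 | 0
   3 | 100010001011000 | 1 | 1
   4 | 000100010110001 | 0 | 0
   5 | 001000101100010 | 0 | 0
   6 | 010001011000100 | 0 | 1
   7 | 100010110001001 | 1 | 1
   8 | 000101100010011 | 0 | 0
   9 | 001011000100110 | 0 | 0
  10 | 010110001001100 | 0 | 1
  11 | 101100010011001 | 1 | 1
  12 | 011000100110011 | 0 | 1
  13 | 110001001100111 | 1 | 0
  14 | 100010011001110 | 1 | 1
  15 | 000100110011101 | 0 | 0
  16 | 001001100111010 | 0 | 0
  17 | 010011001110100 | 0 | 1
  18 | 100110011101001 | 1 | 1
  19 | 001100111010011 | 0 | 0
  20 | 011001110100110 | 0 | 1
  21 | 110011101001101 | 1 | 0
  22 | 100111010011010 | 1 | 1
  23 | 001110100110101 | 0 | 0
  24 | 011101001101010 | 0 | 1
  25 | 111010011010101 | 1 | 0
  26 | 110100110101010 | 1 | 0
  27 | 101001101010100 | 1 | 1
  28 | 010011010101001 | 0 | 1
  29 | 100110101010011 | 1 | 1
  30 | 001101010100111 | 0 | 0
  31 | 011010101001110 | 0 | 1
  32 | 110101010011101 | 1 | 0
  33 | 101010100111010 | 1 | 1
  34 | 010101001110101 | 0 | 1
  35 | 101010011101011 | 1 | 1
  36 | 010100111010111 | 0 | 1
  37 | 101001110101111 | 1 | 1
  38 | 010011101011111 | 0 | 1
  39 | 100111010111111 | 1 | 1
  40 | 001110101111111 | 0 | 0
  41 | 011101011111110 | 0 | 1
  42 | 111010111111101 | 1 | 0
  43 | 110101111111010 | 1 | 0
  44 | 101011111110100 | 1 | 1
  45 | 010111111101001 | 0 | 1
  46 | 101111111010011 | 1 | 1
  47 | 011111110100111 | 0 | 1
  48 | 111111101001111 | 1 | 0
  49 | 111111010011110 | 1 | 0
  50 | 111110100111100 | 1 | 0
  51 | 111101001111000 | 1 | 0
  52 | 111010011110000 | 1 | 0
  53 | 110100111100000 | 1 | 0
  54 | 101001111000000 | 1 | 1
  55 | 010011110000001 | 0 | 1
  56 | 100111100000011 | 1 | 1
  57 | 001111000000111 | 0 | 0
  58 | 011110000001110 | 0 | 1
  59 | 111100000011101 | 1 | 0
  60 | 111000000111010 | 1 | 0
  61 | 110000001110100 | 1 | 0
  62 | 100000011101000 | 1 | 1
  63 | 000000111010001 | 0 | 0
  64 | 000001110100010 | 0 | 0
  65 | 000011101000100 | 0 | 0
  66 | 000111010001000 | 0 | 0
  67 | 001110100010000 | 0 | 0
  68 | 011101000100000 | 0 | 1
  69 | 111010001000001 | 1 | 0
  70 | 110100010000010 | 1 | 0
  71 | 101000100000100 | 1 | 1
  72 | 010001000001001 | 0 | 1
  73 | 100010000010011 | 1 | 1
  74 | 000100000100111 | 0 | 0
  75 | 001000001001110 | 0 | 0
  76 | 010000010011100 | 0 | 1
  77 | 100000100111001 | 1 | 1
  78 | 000001001110011 | 0 | 0

1111000100010110001001100111010011010101001110101111111010011110000001110100010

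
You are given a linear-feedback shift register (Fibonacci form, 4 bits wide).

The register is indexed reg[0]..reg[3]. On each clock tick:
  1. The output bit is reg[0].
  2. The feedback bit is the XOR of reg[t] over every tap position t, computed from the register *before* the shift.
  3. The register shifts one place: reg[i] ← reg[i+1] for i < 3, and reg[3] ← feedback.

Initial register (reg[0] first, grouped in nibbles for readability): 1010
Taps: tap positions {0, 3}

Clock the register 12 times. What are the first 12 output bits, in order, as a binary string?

tick  register→output (feedback)
  0  1010→1 (1)
  1  0101→0 (1)
  2  1011→1 (0)
  3  0110→0 (0)
  4  1100→1 (1)
  5  1001→1 (0)
  6  0010→0 (0)
  7  0100→0 (0)
  8  1000→1 (1)
  9  0001→0 (1)
 10  0011→0 (1)
 11  0111→0 (1)

101011001000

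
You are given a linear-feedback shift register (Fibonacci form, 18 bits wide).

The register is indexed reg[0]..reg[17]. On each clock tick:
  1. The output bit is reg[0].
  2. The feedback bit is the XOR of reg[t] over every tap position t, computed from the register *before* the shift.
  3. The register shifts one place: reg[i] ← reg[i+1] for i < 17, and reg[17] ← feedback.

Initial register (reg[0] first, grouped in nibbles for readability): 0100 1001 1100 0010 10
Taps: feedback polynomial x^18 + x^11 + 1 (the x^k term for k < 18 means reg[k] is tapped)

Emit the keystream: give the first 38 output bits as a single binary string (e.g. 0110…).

tick  register→output (feedback)
  0  010010011100001010→0 (0)
  1  100100111000010100→1 (1)
  2  001001110000101001→0 (0)
  3  010011100001010010→0 (1)
  4  100111000010100101→1 (1)
  5  001110000101001011→0 (1)
  6  011100001010010111→0 (0)
  7  111000010100101110→1 (1)
  8  110000101001011101→1 (0)
  9  100001010010111010→1 (1)
 10  000010100101110101→0 (1)
 11  000101001011101011→0 (1)
 12  001010010111010111→0 (1)
 13  010100101110101111→0 (0)
 14  101001011101011110→1 (0)
 15  010010111010111100→0 (0)
 16  100101110101111000→1 (0)
 17  001011101011110000→0 (1)
 18  010111010111100001→0 (1)
 19  101110101111000011→1 (0)
 20  011101011110000110→0 (0)
 21  111010111100001100→1 (1)
 22  110101111000011001→1 (1)
 23  101011110000110011→1 (1)
 24  010111100001100111→0 (1)
 25  101111000011001111→1 (0)
 26  011110000110011110→0 (0)
 27  111100001100111100→1 (1)
 28  111000011001111001→1 (0)
 29  110000110011110010→1 (0)
 30  100001100111100100→1 (0)
 31  000011001111001000→0 (1)
 32  000110011110010001→0 (0)
 33  001100111100100010→0 (0)
 34  011001111001000100→0 (1)
 35  110011110010001001→1 (1)
 36  100111100100010011→1 (1)
 37  001111001000100111→0 (0)

01001001110000101001011101011110000110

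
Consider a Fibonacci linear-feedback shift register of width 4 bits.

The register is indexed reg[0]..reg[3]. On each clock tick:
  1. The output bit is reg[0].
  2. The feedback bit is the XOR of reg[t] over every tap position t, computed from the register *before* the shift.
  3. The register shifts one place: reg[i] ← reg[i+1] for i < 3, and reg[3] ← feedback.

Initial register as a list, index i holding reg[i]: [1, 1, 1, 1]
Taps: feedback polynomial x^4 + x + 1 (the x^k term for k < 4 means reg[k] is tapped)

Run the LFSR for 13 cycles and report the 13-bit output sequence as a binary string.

1111000100110

tick  register→output (feedback)
  0  1111→1 (0)
  1  1110→1 (0)
  2  1100→1 (0)
  3  1000→1 (1)
  4  0001→0 (0)
  5  0010→0 (0)
  6  0100→0 (1)
  7  1001→1 (1)
  8  0011→0 (0)
  9  0110→0 (1)
 10  1101→1 (0)
 11  1010→1 (1)
 12  0101→0 (1)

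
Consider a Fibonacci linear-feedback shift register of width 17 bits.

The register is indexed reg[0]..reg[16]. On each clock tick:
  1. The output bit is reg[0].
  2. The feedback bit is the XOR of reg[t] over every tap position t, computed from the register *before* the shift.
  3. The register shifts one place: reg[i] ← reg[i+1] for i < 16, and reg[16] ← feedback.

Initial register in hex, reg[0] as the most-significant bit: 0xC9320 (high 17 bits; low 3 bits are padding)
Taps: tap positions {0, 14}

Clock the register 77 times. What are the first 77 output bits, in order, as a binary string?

step | reg (before) | out | fb
   0 | 11001001001100100 | 1 | 0
   1 | 10010010011001000 | 1 | 1
   2 | 00100100110010001 | 0 | 0
   3 | 01001001100100010 | 0 | 0
   4 | 10010011001000100 | 1 | 0
   5 | 00100110010001000 | 0 | 0
   6 | 01001100100010000 | 0 | 0
   7 | 10011001000100000 | 1 | 1
   8 | 00110010001000001 | 0 | 0
   9 | 01100100010000010 | 0 | 0
  10 | 11001000100000100 | 1 | 0
  11 | 10010001000001000 | 1 | 1
  12 | 00100010000010001 | 0 | 0
  13 | 01000100000100010 | 0 | 0
  14 | 10001000001000100 | 1 | 0
  15 | 00010000010001000 | 0 | 0
  16 | 00100000100010000 | 0 | 0
  17 | 01000001000100000 | 0 | 0
  18 | 10000010001000000 | 1 | 1
  19 | 00000100010000001 | 0 | 0
  20 | 00001000100000010 | 0 | 0
  21 | 00010001000000100 | 0 | 1
  22 | 00100010000001001 | 0 | 0
  23 | 01000100000010010 | 0 | 0
  24 | 10001000000100100 | 1 | 0
  25 | 00010000001001000 | 0 | 0
  26 | 00100000010010000 | 0 | 0
  27 | 01000000100100000 | 0 | 0
  28 | 10000001001000000 | 1 | 1
  29 | 00000010010000001 | 0 | 0
  30 | 00000100100000010 | 0 | 0
  31 | 00001001000000100 | 0 | 1
  32 | 00010010000001001 | 0 | 0
  33 | 00100100000010010 | 0 | 0
  34 | 01001000000100100 | 0 | 1
  35 | 10010000001001001 | 1 | 1
  36 | 00100000010010011 | 0 | 0
  37 | 01000000100100110 | 0 | 1
  38 | 10000001001001101 | 1 | 0
  39 | 00000010010011010 | 0 | 0
  40 | 00000100100110100 | 0 | 1
  41 | 00001001001101001 | 0 | 0
  42 | 00010010011010010 | 0 | 0
  43 | 00100100110100100 | 0 | 1
  44 | 01001001101001001 | 0 | 0
  45 | 10010011010010010 | 1 | 1
  46 | 00100110100100101 | 0 | 1
  47 | 01001101001001011 | 0 | 0
  48 | 10011010010010110 | 1 | 0
  49 | 00110100100101100 | 0 | 1
  50 | 01101001001011001 | 0 | 0
  51 | 11010010010110010 | 1 | 1
  52 | 10100100101100101 | 1 | 0
  53 | 01001001011001010 | 0 | 0
  54 | 10010010110010100 | 1 | 0
  55 | 00100101100101000 | 0 | 0
  56 | 01001011001010000 | 0 | 0
  57 | 10010110010100000 | 1 | 1
  58 | 00101100101000001 | 0 | 0
  59 | 01011001010000010 | 0 | 0
  60 | 10110010100000100 | 1 | 0
  61 | 01100101000001000 | 0 | 0
  62 | 11001010000010000 | 1 | 1
  63 | 10010100000100001 | 1 | 1
  64 | 00101000001000011 | 0 | 0
  65 | 01010000010000110 | 0 | 1
  66 | 10100000100001101 | 1 | 0
  67 | 01000001000011010 | 0 | 0
  68 | 10000010000110100 | 1 | 0
  69 | 00000100001101000 | 0 | 0
  70 | 00001000011010000 | 0 | 0
  71 | 00010000110100000 | 0 | 0
  72 | 00100001101000000 | 0 | 0
  73 | 01000011010000000 | 0 | 0
  74 | 10000110100000000 | 1 | 1
  75 | 00001101000000001 | 0 | 0
  76 | 00011010000000010 | 0 | 0

11001001001100100010000010001000000100100000010010011010010010110010100000100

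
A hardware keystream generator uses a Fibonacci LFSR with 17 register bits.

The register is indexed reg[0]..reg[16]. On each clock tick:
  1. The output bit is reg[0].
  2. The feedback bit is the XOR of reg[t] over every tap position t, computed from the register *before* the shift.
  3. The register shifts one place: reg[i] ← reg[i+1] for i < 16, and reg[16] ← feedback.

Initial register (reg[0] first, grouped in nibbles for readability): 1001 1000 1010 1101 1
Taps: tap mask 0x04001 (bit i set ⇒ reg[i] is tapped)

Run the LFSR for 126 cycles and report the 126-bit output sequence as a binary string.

100110001010110111110010000101000111011111110100101011100011110111101010010101000111101001100110111000010001000101011011111101

k : reg_k → out_k, fb_k
0: 10011000101011011 → 1, fb=1
1: 00110001010110111 → 0, fb=1
2: 01100010101101111 → 0, fb=1
3: 11000101011011111 → 1, fb=0
4: 10001010110111110 → 1, fb=0
5: 00010101101111100 → 0, fb=1
6: 00101011011111001 → 0, fb=0
7: 01010110111110010 → 0, fb=0
8: 10101101111100100 → 1, fb=0
9: 01011011111001000 → 0, fb=0
10: 10110111110010000 → 1, fb=1
11: 01101111100100001 → 0, fb=0
12: 11011111001000010 → 1, fb=1
13: 10111110010000101 → 1, fb=0
14: 01111100100001010 → 0, fb=0
15: 11111001000010100 → 1, fb=0
16: 11110010000101000 → 1, fb=1
17: 11100100001010001 → 1, fb=1
18: 11001000010100011 → 1, fb=1
19: 10010000101000111 → 1, fb=0
20: 00100001010001110 → 0, fb=1
21: 01000010100011101 → 0, fb=1
22: 10000101000111011 → 1, fb=1
23: 00001010001110111 → 0, fb=1
24: 00010100011101111 → 0, fb=1
25: 00101000111011111 → 0, fb=1
26: 01010001110111111 → 0, fb=1
27: 10100011101111111 → 1, fb=0
28: 01000111011111110 → 0, fb=1
29: 10001110111111101 → 1, fb=0
30: 00011101111111010 → 0, fb=0
31: 00111011111110100 → 0, fb=1
32: 01110111111101001 → 0, fb=0
33: 11101111111010010 → 1, fb=1
34: 11011111110100101 → 1, fb=0
35: 10111111101001010 → 1, fb=1
36: 01111111010010101 → 0, fb=1
37: 11111110100101011 → 1, fb=1
38: 11111101001010111 → 1, fb=0
39: 11111010010101110 → 1, fb=0
40: 11110100101011100 → 1, fb=0
41: 11101001010111000 → 1, fb=1
42: 11010010101110001 → 1, fb=1
43: 10100101011100011 → 1, fb=1
44: 01001010111000111 → 0, fb=1
45: 10010101110001111 → 1, fb=0
46: 00101011100011110 → 0, fb=1
47: 01010111000111101 → 0, fb=1
48: 10101110001111011 → 1, fb=1
49: 01011100011110111 → 0, fb=1
50: 10111000111101111 → 1, fb=0
51: 01110001111011110 → 0, fb=1
52: 11100011110111101 → 1, fb=0
53: 11000111101111010 → 1, fb=1
54: 10001111011110101 → 1, fb=0
55: 00011110111101010 → 0, fb=0
56: 00111101111010100 → 0, fb=1
57: 01111011110101001 → 0, fb=0
58: 11110111101010010 → 1, fb=1
59: 11101111010100101 → 1, fb=0
60: 11011110101001010 → 1, fb=1
61: 10111101010010101 → 1, fb=0
62: 01111010100101010 → 0, fb=0
63: 11110101001010100 → 1, fb=0
64: 11101010010101000 → 1, fb=1
65: 11010100101010001 → 1, fb=1
66: 10101001010100011 → 1, fb=1
67: 01010010101000111 → 0, fb=1
68: 10100101010001111 → 1, fb=0
69: 01001010100011110 → 0, fb=1
70: 10010101000111101 → 1, fb=0
71: 00101010001111010 → 0, fb=0
72: 01010100011110100 → 0, fb=1
73: 10101000111101001 → 1, fb=1
74: 01010001111010011 → 0, fb=0
75: 10100011110100110 → 1, fb=0
76: 01000111101001100 → 0, fb=1
77: 10001111010011001 → 1, fb=1
78: 00011110100110011 → 0, fb=0
79: 00111101001100110 → 0, fb=1
80: 01111010011001101 → 0, fb=1
81: 11110100110011011 → 1, fb=1
82: 11101001100110111 → 1, fb=0
83: 11010011001101110 → 1, fb=0
84: 10100110011011100 → 1, fb=0
85: 01001100110111000 → 0, fb=0
86: 10011001101110000 → 1, fb=1
87: 00110011011100001 → 0, fb=0
88: 01100110111000010 → 0, fb=0
89: 11001101110000100 → 1, fb=0
90: 10011011100001000 → 1, fb=1
91: 00110111000010001 → 0, fb=0
92: 01101110000100010 → 0, fb=0
93: 11011100001000100 → 1, fb=0
94: 10111000010001000 → 1, fb=1
95: 01110000100010001 → 0, fb=0
96: 11100001000100010 → 1, fb=1
97: 11000010001000101 → 1, fb=0
98: 10000100010001010 → 1, fb=1
99: 00001000100010101 → 0, fb=1
100: 00010001000101011 → 0, fb=0
101: 00100010001010110 → 0, fb=1
102: 01000100010101101 → 0, fb=1
103: 10001000101011011 → 1, fb=1
104: 00010001010110111 → 0, fb=1
105: 00100010101101111 → 0, fb=1
106: 01000101011011111 → 0, fb=1
107: 10001010110111111 → 1, fb=0
108: 00010101101111110 → 0, fb=1
109: 00101011011111101 → 0, fb=1
110: 01010110111111011 → 0, fb=0
111: 10101101111110110 → 1, fb=0
112: 01011011111101100 → 0, fb=1
113: 10110111111011001 → 1, fb=1
114: 01101111110110011 → 0, fb=0
115: 11011111101100110 → 1, fb=0
116: 10111111011001100 → 1, fb=0
117: 01111110110011000 → 0, fb=0
118: 11111101100110000 → 1, fb=1
119: 11111011001100001 → 1, fb=1
120: 11110110011000011 → 1, fb=1
121: 11101100110000111 → 1, fb=0
122: 11011001100001110 → 1, fb=0
123: 10110011000011100 → 1, fb=0
124: 01100110000111000 → 0, fb=0
125: 11001100001110000 → 1, fb=1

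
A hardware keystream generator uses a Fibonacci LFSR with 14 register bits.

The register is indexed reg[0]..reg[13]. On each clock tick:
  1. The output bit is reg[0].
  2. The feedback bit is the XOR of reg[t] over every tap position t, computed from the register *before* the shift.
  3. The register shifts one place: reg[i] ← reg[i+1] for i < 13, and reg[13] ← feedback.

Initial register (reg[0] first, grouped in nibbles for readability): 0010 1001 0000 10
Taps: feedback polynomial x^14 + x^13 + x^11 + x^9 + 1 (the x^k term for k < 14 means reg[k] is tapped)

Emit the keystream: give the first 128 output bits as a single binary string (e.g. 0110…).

step | reg (before) | out | fb
   0 | 00101001000010 | 0 | 0
   1 | 01010010000100 | 0 | 1
   2 | 10100100001001 | 1 | 0
   3 | 01001000010010 | 0 | 1
   4 | 10010000100101 | 1 | 1
   5 | 00100001001011 | 0 | 1
   6 | 01000010010111 | 0 | 1
   7 | 10000100101111 | 1 | 1
   8 | 00001001011111 | 0 | 1
   9 | 00010010111111 | 0 | 1
  10 | 00100101111111 | 0 | 1
  11 | 01001011111111 | 0 | 1
  12 | 10010111111111 | 1 | 0
  13 | 00101111111110 | 0 | 0
  14 | 01011111111100 | 0 | 0
  15 | 10111111111000 | 1 | 0
  16 | 01111111110000 | 0 | 1
  17 | 11111111100001 | 1 | 0
  18 | 11111111000010 | 1 | 1
  19 | 11111110000101 | 1 | 1
  20 | 11111100001011 | 1 | 0
  21 | 11111000010110 | 1 | 1
  22 | 11110000101101 | 1 | 1
  23 | 11100001011011 | 1 | 1
  24 | 11000010110111 | 1 | 0
  25 | 10000101101110 | 1 | 0
  26 | 00001011011100 | 0 | 0
  27 | 00010110111000 | 0 | 1
  28 | 00101101110001 | 0 | 0
  29 | 01011011100010 | 0 | 0
  30 | 10110111000100 | 1 | 0
  31 | 01101110001000 | 0 | 0
  32 | 11011100010000 | 1 | 0
  33 | 10111000100000 | 1 | 1
  34 | 01110001000001 | 0 | 1
  35 | 11100010000011 | 1 | 0
  36 | 11000100000110 | 1 | 0
  37 | 10001000001100 | 1 | 0
  38 | 00010000011000 | 0 | 1
  39 | 00100000110001 | 0 | 0
  40 | 01000001100010 | 0 | 0
  41 | 10000011000100 | 1 | 0
  42 | 00000110001000 | 0 | 0
  43 | 00001100010000 | 0 | 1
  44 | 00011000100001 | 0 | 1
  45 | 00110001000011 | 0 | 1
  46 | 01100010000111 | 0 | 0
  47 | 11000100001110 | 1 | 0
  48 | 10001000011100 | 1 | 1
  49 | 00010000111001 | 0 | 0
  50 | 00100001110010 | 0 | 1
  51 | 01000011100101 | 0 | 0
  52 | 10000111001010 | 1 | 1
  53 | 00001110010101 | 0 | 1
  54 | 00011100101011 | 0 | 1
  55 | 00111001010111 | 0 | 1
  56 | 01110010101111 | 0 | 0
  57 | 11100101011110 | 1 | 1
  58 | 11001010111101 | 1 | 0
  59 | 10010101111010 | 1 | 0
  60 | 00101011110100 | 0 | 0
  61 | 01010111101000 | 0 | 0
  62 | 10101111010000 | 1 | 0
  63 | 01011110100000 | 0 | 0
  64 | 10111101000000 | 1 | 1
  65 | 01111010000001 | 0 | 1
  66 | 11110100000011 | 1 | 0
  67 | 11101000000110 | 1 | 0
  68 | 11010000001100 | 1 | 0
  69 | 10100000011000 | 1 | 0
  70 | 01000000110000 | 0 | 1
  71 | 10000001100001 | 1 | 0
  72 | 00000011000010 | 0 | 0
  73 | 00000110000100 | 0 | 1
  74 | 00001100001001 | 0 | 1
  75 | 00011000010011 | 0 | 0
  76 | 00110000100110 | 0 | 1
  77 | 01100001001101 | 0 | 0
  78 | 11000010011010 | 1 | 0
  79 | 10000100110100 | 1 | 1
  80 | 00001001101001 | 0 | 1
  81 | 00010011010011 | 0 | 0
  82 | 00100110100110 | 0 | 1
  83 | 01001101001101 | 0 | 0
  84 | 10011010011010 | 1 | 0
  85 | 00110100110100 | 0 | 0
  86 | 01101001101000 | 0 | 0
  87 | 11010011010000 | 1 | 0
  88 | 10100110100000 | 1 | 1
  89 | 01001101000001 | 0 | 1
  90 | 10011010000011 | 1 | 0
  91 | 00110100000110 | 0 | 1
  92 | 01101000001101 | 0 | 0
  93 | 11010000011010 | 1 | 0
  94 | 10100000110100 | 1 | 1
  95 | 01000001101001 | 0 | 1
  96 | 10000011010011 | 1 | 1
  97 | 00000110100111 | 0 | 0
  98 | 00001101001110 | 0 | 1
  99 | 00011010011101 | 0 | 1
 100 | 00110100111011 | 0 | 0
 101 | 01101001110110 | 0 | 0
 102 | 11010011101100 | 1 | 0
 103 | 10100111011000 | 1 | 0
 104 | 01001110110000 | 0 | 1
 105 | 10011101100001 | 1 | 0
 106 | 00111011000010 | 0 | 0
 107 | 01110110000100 | 0 | 1
 108 | 11101100001001 | 1 | 0
 109 | 11011000010010 | 1 | 0
 110 | 10110000100100 | 1 | 0
 111 | 01100001001000 | 0 | 0
 112 | 11000010010000 | 1 | 0
 113 | 10000100100000 | 1 | 1
 114 | 00001001000001 | 0 | 1
 115 | 00010010000011 | 0 | 1
 116 | 00100100000111 | 0 | 0
 117 | 01001000001110 | 0 | 1
 118 | 10010000011101 | 1 | 0
 119 | 00100000111010 | 0 | 1
 120 | 01000001110101 | 0 | 1
 121 | 10000011101011 | 1 | 0
 122 | 00000111010110 | 0 | 0
 123 | 00001110101100 | 0 | 1
 124 | 00011101011001 | 0 | 0
 125 | 00111010110010 | 0 | 1
 126 | 01110101100101 | 0 | 0
 127 | 11101011001010 | 1 | 1

00101001000010010111111111000010110111000100000110001000011100101011110100000011000010011010011010000011010011101100001001000001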